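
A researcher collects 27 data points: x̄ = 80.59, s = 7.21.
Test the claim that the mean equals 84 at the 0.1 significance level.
One-sample t-test:
H₀: μ = 84
H₁: μ ≠ 84
df = n - 1 = 26
t = (x̄ - μ₀) / (s/√n) = (80.59 - 84) / (7.21/√27) = -2.458
p-value = 0.0210

Since p-value < α = 0.1, we reject H₀.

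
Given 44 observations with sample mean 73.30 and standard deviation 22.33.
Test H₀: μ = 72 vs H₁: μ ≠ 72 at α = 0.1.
One-sample t-test:
H₀: μ = 72
H₁: μ ≠ 72
df = n - 1 = 43
t = (x̄ - μ₀) / (s/√n) = (73.30 - 72) / (22.33/√44) = 0.386
p-value = 0.7013

Since p-value > α = 0.1, we fail to reject H₀.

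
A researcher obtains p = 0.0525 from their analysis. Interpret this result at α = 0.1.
Since p = 0.0525 < α = 0.1, reject H₀.
There is sufficient evidence to reject the null hypothesis; the result is statistically significant at the 0.1 level.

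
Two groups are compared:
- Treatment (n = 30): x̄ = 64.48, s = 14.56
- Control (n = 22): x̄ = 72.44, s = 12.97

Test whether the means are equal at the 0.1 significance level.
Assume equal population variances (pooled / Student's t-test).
Student's two-sample t-test (equal variances):
H₀: μ₁ = μ₂
H₁: μ₁ ≠ μ₂
df = n₁ + n₂ - 2 = 50
Pooled variance s_p² = [(n₁-1)s₁² + (n₂-1)s₂²] / (n₁ + n₂ - 2) = [(29)(14.56²) + (21)(12.97²)] / 50 = 193.6091
SE = √(s_p²(1/n₁ + 1/n₂)) = √(193.6091 × (1/30 + 1/22)) = 3.9056
t = (x̄₁ - x̄₂) / SE = (64.48 - 72.44) / 3.9056 = -7.96 / 3.9056 = -2.038
p-value = 0.0468

Since p-value < α = 0.1, we reject H₀.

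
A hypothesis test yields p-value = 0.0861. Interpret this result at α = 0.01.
Since p = 0.0861 > α = 0.01, fail to reject H₀.
There is insufficient evidence to reject the null hypothesis; the result is not statistically significant at the 0.01 level.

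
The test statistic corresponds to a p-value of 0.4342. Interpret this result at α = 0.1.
Since p = 0.4342 > α = 0.1, fail to reject H₀.
There is insufficient evidence to reject the null hypothesis; the result is not statistically significant at the 0.1 level.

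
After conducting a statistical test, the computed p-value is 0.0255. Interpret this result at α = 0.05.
Since p = 0.0255 < α = 0.05, reject H₀.
There is sufficient evidence to reject the null hypothesis; the result is statistically significant at the 0.05 level.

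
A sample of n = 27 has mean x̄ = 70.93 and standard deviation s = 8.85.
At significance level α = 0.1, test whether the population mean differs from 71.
One-sample t-test:
H₀: μ = 71
H₁: μ ≠ 71
df = n - 1 = 26
t = (x̄ - μ₀) / (s/√n) = (70.93 - 71) / (8.85/√27) = -0.041
p-value = 0.9675

Since p-value > α = 0.1, we fail to reject H₀.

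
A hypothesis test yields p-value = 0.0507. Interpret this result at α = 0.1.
Since p = 0.0507 < α = 0.1, reject H₀.
There is sufficient evidence to reject the null hypothesis; the result is statistically significant at the 0.1 level.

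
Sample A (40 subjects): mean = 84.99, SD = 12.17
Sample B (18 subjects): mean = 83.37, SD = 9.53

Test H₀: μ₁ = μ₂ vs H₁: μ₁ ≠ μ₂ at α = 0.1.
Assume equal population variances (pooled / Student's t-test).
Student's two-sample t-test (equal variances):
H₀: μ₁ = μ₂
H₁: μ₁ ≠ μ₂
df = n₁ + n₂ - 2 = 56
Pooled variance s_p² = [(n₁-1)s₁² + (n₂-1)s₂²] / (n₁ + n₂ - 2) = [(39)(12.17²) + (17)(9.53²)] / 56 = 130.7179
SE = √(s_p²(1/n₁ + 1/n₂)) = √(130.7179 × (1/40 + 1/18)) = 3.2450
t = (x̄₁ - x̄₂) / SE = (84.99 - 83.37) / 3.2450 = 1.62 / 3.2450 = 0.499
p-value = 0.6196

Since p-value > α = 0.1, we fail to reject H₀.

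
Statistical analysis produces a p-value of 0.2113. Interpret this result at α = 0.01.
Since p = 0.2113 > α = 0.01, fail to reject H₀.
There is insufficient evidence to reject the null hypothesis; the result is not statistically significant at the 0.01 level.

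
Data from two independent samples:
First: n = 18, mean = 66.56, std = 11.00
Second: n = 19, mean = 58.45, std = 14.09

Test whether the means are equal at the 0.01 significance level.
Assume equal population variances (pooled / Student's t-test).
Student's two-sample t-test (equal variances):
H₀: μ₁ = μ₂
H₁: μ₁ ≠ μ₂
df = n₁ + n₂ - 2 = 35
Pooled variance s_p² = [(n₁-1)s₁² + (n₂-1)s₂²] / (n₁ + n₂ - 2) = [(17)(11.00²) + (18)(14.09²)] / 35 = 160.8716
SE = √(s_p²(1/n₁ + 1/n₂)) = √(160.8716 × (1/18 + 1/19)) = 4.1718
t = (x̄₁ - x̄₂) / SE = (66.56 - 58.45) / 4.1718 = 8.11 / 4.1718 = 1.944
p-value = 0.0600

Since p-value > α = 0.01, we fail to reject H₀.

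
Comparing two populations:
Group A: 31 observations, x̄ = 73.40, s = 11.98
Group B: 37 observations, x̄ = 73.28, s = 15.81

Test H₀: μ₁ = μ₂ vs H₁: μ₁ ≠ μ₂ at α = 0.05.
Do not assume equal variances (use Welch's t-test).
Welch's two-sample t-test:
H₀: μ₁ = μ₂
H₁: μ₁ ≠ μ₂
s₁²/n₁ = 11.98²/31 = 4.6297,  s₂²/n₂ = 15.81²/37 = 6.7556
SE = √(s₁²/n₁ + s₂²/n₂) = √(4.6297 + 6.7556) = 3.3742
df (Welch-Satterthwaite) = (s₁²/n₁ + s₂²/n₂)² / [(s₁²/n₁)²/(n₁-1) + (s₂²/n₂)²/(n₂-1)] ≈ 65.39
t = (x̄₁ - x̄₂) / SE = (73.40 - 73.28) / 3.3742 = 0.12 / 3.3742 = 0.036
p-value = 0.9717

Since p-value > α = 0.05, we fail to reject H₀.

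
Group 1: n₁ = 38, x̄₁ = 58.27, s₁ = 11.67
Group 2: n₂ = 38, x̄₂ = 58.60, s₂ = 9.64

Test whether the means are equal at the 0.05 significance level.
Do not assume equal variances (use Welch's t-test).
Welch's two-sample t-test:
H₀: μ₁ = μ₂
H₁: μ₁ ≠ μ₂
s₁²/n₁ = 11.67²/38 = 3.5839,  s₂²/n₂ = 9.64²/38 = 2.4455
SE = √(s₁²/n₁ + s₂²/n₂) = √(3.5839 + 2.4455) = 2.4555
df (Welch-Satterthwaite) = (s₁²/n₁ + s₂²/n₂)² / [(s₁²/n₁)²/(n₁-1) + (s₂²/n₂)²/(n₂-1)] ≈ 71.45
t = (x̄₁ - x̄₂) / SE = (58.27 - 58.60) / 2.4555 = -0.33 / 2.4555 = -0.134
p-value = 0.8935

Since p-value > α = 0.05, we fail to reject H₀.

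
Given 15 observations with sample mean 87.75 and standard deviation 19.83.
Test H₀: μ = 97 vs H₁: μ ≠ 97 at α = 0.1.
One-sample t-test:
H₀: μ = 97
H₁: μ ≠ 97
df = n - 1 = 14
t = (x̄ - μ₀) / (s/√n) = (87.75 - 97) / (19.83/√15) = -1.807
p-value = 0.0924

Since p-value < α = 0.1, we reject H₀.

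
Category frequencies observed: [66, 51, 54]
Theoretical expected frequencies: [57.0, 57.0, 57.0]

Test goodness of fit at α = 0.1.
Chi-square goodness of fit test:
H₀: observed counts match expected distribution
H₁: observed counts differ from expected distribution
df = k - 1 = 2
χ² = Σ(O - E)²/E
   = (66 - 57.0)²/57.0 + (51 - 57.0)²/57.0 + (54 - 57.0)²/57.0
   = 1.421 + 0.632 + 0.158
   = 2.21
p-value = 0.3311

Since p-value > α = 0.1, we fail to reject H₀.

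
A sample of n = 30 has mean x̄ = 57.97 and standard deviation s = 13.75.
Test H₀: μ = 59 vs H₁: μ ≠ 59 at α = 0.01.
One-sample t-test:
H₀: μ = 59
H₁: μ ≠ 59
df = n - 1 = 29
t = (x̄ - μ₀) / (s/√n) = (57.97 - 59) / (13.75/√30) = -0.410
p-value = 0.6846

Since p-value > α = 0.01, we fail to reject H₀.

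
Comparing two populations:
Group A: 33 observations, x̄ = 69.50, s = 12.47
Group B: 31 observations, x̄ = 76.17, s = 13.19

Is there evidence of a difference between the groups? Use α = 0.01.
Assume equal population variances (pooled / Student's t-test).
Student's two-sample t-test (equal variances):
H₀: μ₁ = μ₂
H₁: μ₁ ≠ μ₂
df = n₁ + n₂ - 2 = 62
Pooled variance s_p² = [(n₁-1)s₁² + (n₂-1)s₂²] / (n₁ + n₂ - 2) = [(32)(12.47²) + (30)(13.19²)] / 62 = 164.4405
SE = √(s_p²(1/n₁ + 1/n₂)) = √(164.4405 × (1/33 + 1/31)) = 3.2074
t = (x̄₁ - x̄₂) / SE = (69.50 - 76.17) / 3.2074 = -6.67 / 3.2074 = -2.080
p-value = 0.0417

Since p-value > α = 0.01, we fail to reject H₀.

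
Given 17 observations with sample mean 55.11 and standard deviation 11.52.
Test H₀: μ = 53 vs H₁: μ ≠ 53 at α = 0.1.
One-sample t-test:
H₀: μ = 53
H₁: μ ≠ 53
df = n - 1 = 16
t = (x̄ - μ₀) / (s/√n) = (55.11 - 53) / (11.52/√17) = 0.755
p-value = 0.4611

Since p-value > α = 0.1, we fail to reject H₀.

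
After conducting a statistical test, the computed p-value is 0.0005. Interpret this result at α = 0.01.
Since p = 0.0005 < α = 0.01, reject H₀.
There is sufficient evidence to reject the null hypothesis; the result is statistically significant at the 0.01 level.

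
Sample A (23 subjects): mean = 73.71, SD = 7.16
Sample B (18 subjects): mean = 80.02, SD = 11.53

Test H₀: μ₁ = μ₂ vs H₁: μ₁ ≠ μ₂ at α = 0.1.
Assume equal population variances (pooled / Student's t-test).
Student's two-sample t-test (equal variances):
H₀: μ₁ = μ₂
H₁: μ₁ ≠ μ₂
df = n₁ + n₂ - 2 = 39
Pooled variance s_p² = [(n₁-1)s₁² + (n₂-1)s₂²] / (n₁ + n₂ - 2) = [(22)(7.16²) + (17)(11.53²)] / 39 = 86.8677
SE = √(s_p²(1/n₁ + 1/n₂)) = √(86.8677 × (1/23 + 1/18)) = 2.9331
t = (x̄₁ - x̄₂) / SE = (73.71 - 80.02) / 2.9331 = -6.31 / 2.9331 = -2.151
p-value = 0.0377

Since p-value < α = 0.1, we reject H₀.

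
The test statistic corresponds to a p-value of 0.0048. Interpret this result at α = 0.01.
Since p = 0.0048 < α = 0.01, reject H₀.
There is sufficient evidence to reject the null hypothesis; the result is statistically significant at the 0.01 level.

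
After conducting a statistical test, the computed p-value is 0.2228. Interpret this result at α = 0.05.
Since p = 0.2228 > α = 0.05, fail to reject H₀.
There is insufficient evidence to reject the null hypothesis; the result is not statistically significant at the 0.05 level.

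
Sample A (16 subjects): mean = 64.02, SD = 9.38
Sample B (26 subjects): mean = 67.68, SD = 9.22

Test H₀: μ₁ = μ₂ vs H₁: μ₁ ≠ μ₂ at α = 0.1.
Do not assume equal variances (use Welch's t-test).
Welch's two-sample t-test:
H₀: μ₁ = μ₂
H₁: μ₁ ≠ μ₂
s₁²/n₁ = 9.38²/16 = 5.4990,  s₂²/n₂ = 9.22²/26 = 3.2696
SE = √(s₁²/n₁ + s₂²/n₂) = √(5.4990 + 3.2696) = 2.9612
df (Welch-Satterthwaite) = (s₁²/n₁ + s₂²/n₂)² / [(s₁²/n₁)²/(n₁-1) + (s₂²/n₂)²/(n₂-1)] ≈ 31.47
t = (x̄₁ - x̄₂) / SE = (64.02 - 67.68) / 2.9612 = -3.66 / 2.9612 = -1.236
p-value = 0.2256

Since p-value > α = 0.1, we fail to reject H₀.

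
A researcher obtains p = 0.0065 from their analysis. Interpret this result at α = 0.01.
Since p = 0.0065 < α = 0.01, reject H₀.
There is sufficient evidence to reject the null hypothesis; the result is statistically significant at the 0.01 level.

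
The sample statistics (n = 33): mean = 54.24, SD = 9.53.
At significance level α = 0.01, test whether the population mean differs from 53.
One-sample t-test:
H₀: μ = 53
H₁: μ ≠ 53
df = n - 1 = 32
t = (x̄ - μ₀) / (s/√n) = (54.24 - 53) / (9.53/√33) = 0.747
p-value = 0.4602

Since p-value > α = 0.01, we fail to reject H₀.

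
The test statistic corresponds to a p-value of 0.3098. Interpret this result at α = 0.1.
Since p = 0.3098 > α = 0.1, fail to reject H₀.
There is insufficient evidence to reject the null hypothesis; the result is not statistically significant at the 0.1 level.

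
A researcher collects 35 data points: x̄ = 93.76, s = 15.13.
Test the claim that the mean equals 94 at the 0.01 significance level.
One-sample t-test:
H₀: μ = 94
H₁: μ ≠ 94
df = n - 1 = 34
t = (x̄ - μ₀) / (s/√n) = (93.76 - 94) / (15.13/√35) = -0.094
p-value = 0.9258

Since p-value > α = 0.01, we fail to reject H₀.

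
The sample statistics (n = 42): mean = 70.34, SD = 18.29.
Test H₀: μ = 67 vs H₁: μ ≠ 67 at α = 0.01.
One-sample t-test:
H₀: μ = 67
H₁: μ ≠ 67
df = n - 1 = 41
t = (x̄ - μ₀) / (s/√n) = (70.34 - 67) / (18.29/√42) = 1.183
p-value = 0.2434

Since p-value > α = 0.01, we fail to reject H₀.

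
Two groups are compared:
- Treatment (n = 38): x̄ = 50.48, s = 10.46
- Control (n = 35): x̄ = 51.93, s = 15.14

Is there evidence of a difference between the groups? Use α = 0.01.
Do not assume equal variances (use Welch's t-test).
Welch's two-sample t-test:
H₀: μ₁ = μ₂
H₁: μ₁ ≠ μ₂
s₁²/n₁ = 10.46²/38 = 2.8793,  s₂²/n₂ = 15.14²/35 = 6.5491
SE = √(s₁²/n₁ + s₂²/n₂) = √(2.8793 + 6.5491) = 3.0706
df (Welch-Satterthwaite) = (s₁²/n₁ + s₂²/n₂)² / [(s₁²/n₁)²/(n₁-1) + (s₂²/n₂)²/(n₂-1)] ≈ 59.84
t = (x̄₁ - x̄₂) / SE = (50.48 - 51.93) / 3.0706 = -1.45 / 3.0706 = -0.472
p-value = 0.6385

Since p-value > α = 0.01, we fail to reject H₀.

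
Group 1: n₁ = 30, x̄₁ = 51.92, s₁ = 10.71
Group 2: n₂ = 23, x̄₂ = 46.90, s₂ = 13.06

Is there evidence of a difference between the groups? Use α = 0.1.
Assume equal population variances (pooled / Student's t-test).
Student's two-sample t-test (equal variances):
H₀: μ₁ = μ₂
H₁: μ₁ ≠ μ₂
df = n₁ + n₂ - 2 = 51
Pooled variance s_p² = [(n₁-1)s₁² + (n₂-1)s₂²] / (n₁ + n₂ - 2) = [(29)(10.71²) + (22)(13.06²)] / 51 = 138.8004
SE = √(s_p²(1/n₁ + 1/n₂)) = √(138.8004 × (1/30 + 1/23)) = 3.2652
t = (x̄₁ - x̄₂) / SE = (51.92 - 46.90) / 3.2652 = 5.02 / 3.2652 = 1.537
p-value = 0.1304

Since p-value > α = 0.1, we fail to reject H₀.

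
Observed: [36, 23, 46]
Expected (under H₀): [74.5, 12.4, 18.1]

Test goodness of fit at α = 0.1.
Chi-square goodness of fit test:
H₀: observed counts match expected distribution
H₁: observed counts differ from expected distribution
df = k - 1 = 2
χ² = Σ(O - E)²/E
   = (36 - 74.5)²/74.5 + (23 - 12.4)²/12.4 + (46 - 18.1)²/18.1
   = 19.896 + 9.061 + 43.006
   = 71.96
p-value < 0.0001

Since p-value < α = 0.1, we reject H₀.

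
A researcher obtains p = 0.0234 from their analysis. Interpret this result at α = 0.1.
Since p = 0.0234 < α = 0.1, reject H₀.
There is sufficient evidence to reject the null hypothesis; the result is statistically significant at the 0.1 level.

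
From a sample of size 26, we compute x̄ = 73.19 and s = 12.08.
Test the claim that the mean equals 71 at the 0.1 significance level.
One-sample t-test:
H₀: μ = 71
H₁: μ ≠ 71
df = n - 1 = 25
t = (x̄ - μ₀) / (s/√n) = (73.19 - 71) / (12.08/√26) = 0.924
p-value = 0.3641

Since p-value > α = 0.1, we fail to reject H₀.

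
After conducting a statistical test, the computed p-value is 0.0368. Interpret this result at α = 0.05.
Since p = 0.0368 < α = 0.05, reject H₀.
There is sufficient evidence to reject the null hypothesis; the result is statistically significant at the 0.05 level.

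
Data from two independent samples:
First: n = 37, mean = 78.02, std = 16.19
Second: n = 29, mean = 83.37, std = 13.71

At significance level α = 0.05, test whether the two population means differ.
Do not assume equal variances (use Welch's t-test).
Welch's two-sample t-test:
H₀: μ₁ = μ₂
H₁: μ₁ ≠ μ₂
s₁²/n₁ = 16.19²/37 = 7.0842,  s₂²/n₂ = 13.71²/29 = 6.4815
SE = √(s₁²/n₁ + s₂²/n₂) = √(7.0842 + 6.4815) = 3.6832
df (Welch-Satterthwaite) = (s₁²/n₁ + s₂²/n₂)² / [(s₁²/n₁)²/(n₁-1) + (s₂²/n₂)²/(n₂-1)] ≈ 63.58
t = (x̄₁ - x̄₂) / SE = (78.02 - 83.37) / 3.6832 = -5.35 / 3.6832 = -1.453
p-value = 0.1513

Since p-value > α = 0.05, we fail to reject H₀.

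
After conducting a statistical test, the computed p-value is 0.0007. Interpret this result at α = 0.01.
Since p = 0.0007 < α = 0.01, reject H₀.
There is sufficient evidence to reject the null hypothesis; the result is statistically significant at the 0.01 level.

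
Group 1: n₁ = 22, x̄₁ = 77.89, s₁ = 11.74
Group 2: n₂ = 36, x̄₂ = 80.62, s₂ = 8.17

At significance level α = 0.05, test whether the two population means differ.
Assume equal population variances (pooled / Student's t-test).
Student's two-sample t-test (equal variances):
H₀: μ₁ = μ₂
H₁: μ₁ ≠ μ₂
df = n₁ + n₂ - 2 = 56
Pooled variance s_p² = [(n₁-1)s₁² + (n₂-1)s₂²] / (n₁ + n₂ - 2) = [(21)(11.74²) + (35)(8.17²)] / 56 = 93.4034
SE = √(s_p²(1/n₁ + 1/n₂)) = √(93.4034 × (1/22 + 1/36)) = 2.6154
t = (x̄₁ - x̄₂) / SE = (77.89 - 80.62) / 2.6154 = -2.73 / 2.6154 = -1.044
p-value = 0.3010

Since p-value > α = 0.05, we fail to reject H₀.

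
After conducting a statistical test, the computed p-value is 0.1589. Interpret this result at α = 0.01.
Since p = 0.1589 > α = 0.01, fail to reject H₀.
There is insufficient evidence to reject the null hypothesis; the result is not statistically significant at the 0.01 level.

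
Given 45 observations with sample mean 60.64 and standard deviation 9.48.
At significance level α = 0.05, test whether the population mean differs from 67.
One-sample t-test:
H₀: μ = 67
H₁: μ ≠ 67
df = n - 1 = 44
t = (x̄ - μ₀) / (s/√n) = (60.64 - 67) / (9.48/√45) = -4.500
p-value < 0.0001

Since p-value < α = 0.05, we reject H₀.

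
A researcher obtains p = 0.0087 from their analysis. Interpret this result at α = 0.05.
Since p = 0.0087 < α = 0.05, reject H₀.
There is sufficient evidence to reject the null hypothesis; the result is statistically significant at the 0.05 level.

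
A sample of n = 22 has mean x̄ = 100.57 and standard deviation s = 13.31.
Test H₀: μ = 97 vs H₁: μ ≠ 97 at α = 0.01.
One-sample t-test:
H₀: μ = 97
H₁: μ ≠ 97
df = n - 1 = 21
t = (x̄ - μ₀) / (s/√n) = (100.57 - 97) / (13.31/√22) = 1.258
p-value = 0.2222

Since p-value > α = 0.01, we fail to reject H₀.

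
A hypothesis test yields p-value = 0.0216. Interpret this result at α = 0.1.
Since p = 0.0216 < α = 0.1, reject H₀.
There is sufficient evidence to reject the null hypothesis; the result is statistically significant at the 0.1 level.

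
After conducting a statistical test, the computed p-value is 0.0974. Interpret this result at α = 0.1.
Since p = 0.0974 < α = 0.1, reject H₀.
There is sufficient evidence to reject the null hypothesis; the result is statistically significant at the 0.1 level.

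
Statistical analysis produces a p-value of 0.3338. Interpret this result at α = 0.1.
Since p = 0.3338 > α = 0.1, fail to reject H₀.
There is insufficient evidence to reject the null hypothesis; the result is not statistically significant at the 0.1 level.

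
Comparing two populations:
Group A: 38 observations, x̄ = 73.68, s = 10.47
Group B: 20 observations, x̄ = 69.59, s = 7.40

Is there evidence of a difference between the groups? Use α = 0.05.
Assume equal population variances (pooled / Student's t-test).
Student's two-sample t-test (equal variances):
H₀: μ₁ = μ₂
H₁: μ₁ ≠ μ₂
df = n₁ + n₂ - 2 = 56
Pooled variance s_p² = [(n₁-1)s₁² + (n₂-1)s₂²] / (n₁ + n₂ - 2) = [(37)(10.47²) + (19)(7.40²)] / 56 = 91.0074
SE = √(s_p²(1/n₁ + 1/n₂)) = √(91.0074 × (1/38 + 1/20)) = 2.6354
t = (x̄₁ - x̄₂) / SE = (73.68 - 69.59) / 2.6354 = 4.09 / 2.6354 = 1.552
p-value = 0.1263

Since p-value > α = 0.05, we fail to reject H₀.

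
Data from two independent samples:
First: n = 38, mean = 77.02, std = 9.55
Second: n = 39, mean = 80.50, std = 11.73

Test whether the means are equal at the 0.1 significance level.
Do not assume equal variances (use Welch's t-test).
Welch's two-sample t-test:
H₀: μ₁ = μ₂
H₁: μ₁ ≠ μ₂
s₁²/n₁ = 9.55²/38 = 2.4001,  s₂²/n₂ = 11.73²/39 = 3.5280
SE = √(s₁²/n₁ + s₂²/n₂) = √(2.4001 + 3.5280) = 2.4348
df (Welch-Satterthwaite) = (s₁²/n₁ + s₂²/n₂)² / [(s₁²/n₁)²/(n₁-1) + (s₂²/n₂)²/(n₂-1)] ≈ 72.72
t = (x̄₁ - x̄₂) / SE = (77.02 - 80.50) / 2.4348 = -3.48 / 2.4348 = -1.429
p-value = 0.1572

Since p-value > α = 0.1, we fail to reject H₀.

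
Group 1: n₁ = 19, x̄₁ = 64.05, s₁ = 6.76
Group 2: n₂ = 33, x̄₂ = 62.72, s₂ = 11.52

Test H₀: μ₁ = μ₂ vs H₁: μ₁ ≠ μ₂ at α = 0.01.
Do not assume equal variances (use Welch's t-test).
Welch's two-sample t-test:
H₀: μ₁ = μ₂
H₁: μ₁ ≠ μ₂
s₁²/n₁ = 6.76²/19 = 2.4051,  s₂²/n₂ = 11.52²/33 = 4.0215
SE = √(s₁²/n₁ + s₂²/n₂) = √(2.4051 + 4.0215) = 2.5351
df (Welch-Satterthwaite) = (s₁²/n₁ + s₂²/n₂)² / [(s₁²/n₁)²/(n₁-1) + (s₂²/n₂)²/(n₂-1)] ≈ 49.96
t = (x̄₁ - x̄₂) / SE = (64.05 - 62.72) / 2.5351 = 1.33 / 2.5351 = 0.525
p-value = 0.6022

Since p-value > α = 0.01, we fail to reject H₀.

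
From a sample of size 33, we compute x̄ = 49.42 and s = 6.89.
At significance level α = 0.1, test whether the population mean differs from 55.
One-sample t-test:
H₀: μ = 55
H₁: μ ≠ 55
df = n - 1 = 32
t = (x̄ - μ₀) / (s/√n) = (49.42 - 55) / (6.89/√33) = -4.652
p-value = 0.0001

Since p-value < α = 0.1, we reject H₀.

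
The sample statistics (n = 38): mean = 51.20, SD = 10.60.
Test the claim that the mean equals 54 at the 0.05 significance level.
One-sample t-test:
H₀: μ = 54
H₁: μ ≠ 54
df = n - 1 = 37
t = (x̄ - μ₀) / (s/√n) = (51.20 - 54) / (10.60/√38) = -1.628
p-value = 0.1119

Since p-value > α = 0.05, we fail to reject H₀.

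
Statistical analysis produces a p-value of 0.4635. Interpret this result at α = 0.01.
Since p = 0.4635 > α = 0.01, fail to reject H₀.
There is insufficient evidence to reject the null hypothesis; the result is not statistically significant at the 0.01 level.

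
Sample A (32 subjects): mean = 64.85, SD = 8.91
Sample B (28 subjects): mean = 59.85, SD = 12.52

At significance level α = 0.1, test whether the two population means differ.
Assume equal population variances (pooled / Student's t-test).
Student's two-sample t-test (equal variances):
H₀: μ₁ = μ₂
H₁: μ₁ ≠ μ₂
df = n₁ + n₂ - 2 = 58
Pooled variance s_p² = [(n₁-1)s₁² + (n₂-1)s₂²] / (n₁ + n₂ - 2) = [(31)(8.91²) + (27)(12.52²)] / 58 = 115.4016
SE = √(s_p²(1/n₁ + 1/n₂)) = √(115.4016 × (1/32 + 1/28)) = 2.7799
t = (x̄₁ - x̄₂) / SE = (64.85 - 59.85) / 2.7799 = 5.00 / 2.7799 = 1.799
p-value = 0.0773

Since p-value < α = 0.1, we reject H₀.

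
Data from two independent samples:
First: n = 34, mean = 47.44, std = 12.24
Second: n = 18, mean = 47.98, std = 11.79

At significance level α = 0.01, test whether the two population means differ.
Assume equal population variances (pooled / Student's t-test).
Student's two-sample t-test (equal variances):
H₀: μ₁ = μ₂
H₁: μ₁ ≠ μ₂
df = n₁ + n₂ - 2 = 50
Pooled variance s_p² = [(n₁-1)s₁² + (n₂-1)s₂²] / (n₁ + n₂ - 2) = [(33)(12.24²) + (17)(11.79²)] / 50 = 146.1410
SE = √(s_p²(1/n₁ + 1/n₂)) = √(146.1410 × (1/34 + 1/18)) = 3.5238
t = (x̄₁ - x̄₂) / SE = (47.44 - 47.98) / 3.5238 = -0.54 / 3.5238 = -0.153
p-value = 0.8788

Since p-value > α = 0.01, we fail to reject H₀.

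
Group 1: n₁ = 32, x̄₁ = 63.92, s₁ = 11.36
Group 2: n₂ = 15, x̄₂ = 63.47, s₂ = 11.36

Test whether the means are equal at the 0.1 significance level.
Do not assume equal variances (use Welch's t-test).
Welch's two-sample t-test:
H₀: μ₁ = μ₂
H₁: μ₁ ≠ μ₂
s₁²/n₁ = 11.36²/32 = 4.0328,  s₂²/n₂ = 11.36²/15 = 8.6033
SE = √(s₁²/n₁ + s₂²/n₂) = √(4.0328 + 8.6033) = 3.5547
df (Welch-Satterthwaite) = (s₁²/n₁ + s₂²/n₂)² / [(s₁²/n₁)²/(n₁-1) + (s₂²/n₂)²/(n₂-1)] ≈ 27.47
t = (x̄₁ - x̄₂) / SE = (63.92 - 63.47) / 3.5547 = 0.45 / 3.5547 = 0.127
p-value = 0.9002

Since p-value > α = 0.1, we fail to reject H₀.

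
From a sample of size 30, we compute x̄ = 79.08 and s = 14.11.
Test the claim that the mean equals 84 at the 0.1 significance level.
One-sample t-test:
H₀: μ = 84
H₁: μ ≠ 84
df = n - 1 = 29
t = (x̄ - μ₀) / (s/√n) = (79.08 - 84) / (14.11/√30) = -1.910
p-value = 0.0661

Since p-value < α = 0.1, we reject H₀.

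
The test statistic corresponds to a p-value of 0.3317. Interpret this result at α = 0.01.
Since p = 0.3317 > α = 0.01, fail to reject H₀.
There is insufficient evidence to reject the null hypothesis; the result is not statistically significant at the 0.01 level.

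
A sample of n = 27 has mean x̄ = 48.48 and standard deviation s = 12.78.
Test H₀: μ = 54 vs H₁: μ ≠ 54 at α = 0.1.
One-sample t-test:
H₀: μ = 54
H₁: μ ≠ 54
df = n - 1 = 26
t = (x̄ - μ₀) / (s/√n) = (48.48 - 54) / (12.78/√27) = -2.244
p-value = 0.0335

Since p-value < α = 0.1, we reject H₀.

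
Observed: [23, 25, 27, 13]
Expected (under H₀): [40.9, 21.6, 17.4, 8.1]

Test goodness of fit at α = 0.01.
Chi-square goodness of fit test:
H₀: observed counts match expected distribution
H₁: observed counts differ from expected distribution
df = k - 1 = 3
χ² = Σ(O - E)²/E
   = (23 - 40.9)²/40.9 + (25 - 21.6)²/21.6 + (27 - 17.4)²/17.4 + (13 - 8.1)²/8.1
   = 7.834 + 0.535 + 5.297 + 2.964
   = 16.63
p-value = 0.0008

Since p-value < α = 0.01, we reject H₀.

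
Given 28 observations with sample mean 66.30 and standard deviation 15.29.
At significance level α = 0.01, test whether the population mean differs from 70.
One-sample t-test:
H₀: μ = 70
H₁: μ ≠ 70
df = n - 1 = 27
t = (x̄ - μ₀) / (s/√n) = (66.30 - 70) / (15.29/√28) = -1.280
p-value = 0.2113

Since p-value > α = 0.01, we fail to reject H₀.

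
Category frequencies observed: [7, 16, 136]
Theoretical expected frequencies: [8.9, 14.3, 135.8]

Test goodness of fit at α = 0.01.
Chi-square goodness of fit test:
H₀: observed counts match expected distribution
H₁: observed counts differ from expected distribution
df = k - 1 = 2
χ² = Σ(O - E)²/E
   = (7 - 8.9)²/8.9 + (16 - 14.3)²/14.3 + (136 - 135.8)²/135.8
   = 0.406 + 0.202 + 0.000
   = 0.61
p-value = 0.7379

Since p-value > α = 0.01, we fail to reject H₀.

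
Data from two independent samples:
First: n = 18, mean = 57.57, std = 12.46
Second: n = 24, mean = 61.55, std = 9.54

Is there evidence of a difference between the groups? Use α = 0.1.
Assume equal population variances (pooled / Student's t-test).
Student's two-sample t-test (equal variances):
H₀: μ₁ = μ₂
H₁: μ₁ ≠ μ₂
df = n₁ + n₂ - 2 = 40
Pooled variance s_p² = [(n₁-1)s₁² + (n₂-1)s₂²] / (n₁ + n₂ - 2) = [(17)(12.46²) + (23)(9.54²)] / 40 = 118.3136
SE = √(s_p²(1/n₁ + 1/n₂)) = √(118.3136 × (1/18 + 1/24)) = 3.3916
t = (x̄₁ - x̄₂) / SE = (57.57 - 61.55) / 3.3916 = -3.98 / 3.3916 = -1.173
p-value = 0.2475

Since p-value > α = 0.1, we fail to reject H₀.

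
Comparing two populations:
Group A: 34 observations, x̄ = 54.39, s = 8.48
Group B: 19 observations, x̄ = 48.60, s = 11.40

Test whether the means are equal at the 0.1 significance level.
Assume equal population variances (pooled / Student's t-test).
Student's two-sample t-test (equal variances):
H₀: μ₁ = μ₂
H₁: μ₁ ≠ μ₂
df = n₁ + n₂ - 2 = 51
Pooled variance s_p² = [(n₁-1)s₁² + (n₂-1)s₂²] / (n₁ + n₂ - 2) = [(33)(8.48²) + (18)(11.40²)] / 51 = 92.3985
SE = √(s_p²(1/n₁ + 1/n₂)) = √(92.3985 × (1/34 + 1/19)) = 2.7533
t = (x̄₁ - x̄₂) / SE = (54.39 - 48.60) / 2.7533 = 5.79 / 2.7533 = 2.103
p-value = 0.0404

Since p-value < α = 0.1, we reject H₀.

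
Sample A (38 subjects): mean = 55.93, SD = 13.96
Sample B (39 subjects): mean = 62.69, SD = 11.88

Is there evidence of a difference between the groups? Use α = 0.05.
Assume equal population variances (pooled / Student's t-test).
Student's two-sample t-test (equal variances):
H₀: μ₁ = μ₂
H₁: μ₁ ≠ μ₂
df = n₁ + n₂ - 2 = 75
Pooled variance s_p² = [(n₁-1)s₁² + (n₂-1)s₂²] / (n₁ + n₂ - 2) = [(37)(13.96²) + (38)(11.88²)] / 75 = 167.6497
SE = √(s_p²(1/n₁ + 1/n₂)) = √(167.6497 × (1/38 + 1/39)) = 2.9514
t = (x̄₁ - x̄₂) / SE = (55.93 - 62.69) / 2.9514 = -6.76 / 2.9514 = -2.290
p-value = 0.0248

Since p-value < α = 0.05, we reject H₀.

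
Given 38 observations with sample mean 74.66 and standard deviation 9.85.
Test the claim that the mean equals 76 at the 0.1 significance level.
One-sample t-test:
H₀: μ = 76
H₁: μ ≠ 76
df = n - 1 = 37
t = (x̄ - μ₀) / (s/√n) = (74.66 - 76) / (9.85/√38) = -0.839
p-value = 0.4071

Since p-value > α = 0.1, we fail to reject H₀.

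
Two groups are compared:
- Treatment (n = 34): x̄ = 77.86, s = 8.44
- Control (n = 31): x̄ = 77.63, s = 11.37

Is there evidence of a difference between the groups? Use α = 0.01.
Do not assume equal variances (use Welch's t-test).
Welch's two-sample t-test:
H₀: μ₁ = μ₂
H₁: μ₁ ≠ μ₂
s₁²/n₁ = 8.44²/34 = 2.0951,  s₂²/n₂ = 11.37²/31 = 4.1702
SE = √(s₁²/n₁ + s₂²/n₂) = √(2.0951 + 4.1702) = 2.5031
df (Welch-Satterthwaite) = (s₁²/n₁ + s₂²/n₂)² / [(s₁²/n₁)²/(n₁-1) + (s₂²/n₂)²/(n₂-1)] ≈ 55.08
t = (x̄₁ - x̄₂) / SE = (77.86 - 77.63) / 2.5031 = 0.23 / 2.5031 = 0.092
p-value = 0.9271

Since p-value > α = 0.01, we fail to reject H₀.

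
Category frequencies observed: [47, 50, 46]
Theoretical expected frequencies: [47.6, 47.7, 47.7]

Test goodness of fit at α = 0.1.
Chi-square goodness of fit test:
H₀: observed counts match expected distribution
H₁: observed counts differ from expected distribution
df = k - 1 = 2
χ² = Σ(O - E)²/E
   = (47 - 47.6)²/47.6 + (50 - 47.7)²/47.7 + (46 - 47.7)²/47.7
   = 0.008 + 0.111 + 0.061
   = 0.18
p-value = 0.9144

Since p-value > α = 0.1, we fail to reject H₀.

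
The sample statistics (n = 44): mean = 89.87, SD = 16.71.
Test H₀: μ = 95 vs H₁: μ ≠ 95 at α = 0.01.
One-sample t-test:
H₀: μ = 95
H₁: μ ≠ 95
df = n - 1 = 43
t = (x̄ - μ₀) / (s/√n) = (89.87 - 95) / (16.71/√44) = -2.036
p-value = 0.0479

Since p-value > α = 0.01, we fail to reject H₀.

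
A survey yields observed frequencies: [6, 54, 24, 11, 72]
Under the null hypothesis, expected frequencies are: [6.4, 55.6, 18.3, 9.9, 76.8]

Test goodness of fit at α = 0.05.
Chi-square goodness of fit test:
H₀: observed counts match expected distribution
H₁: observed counts differ from expected distribution
df = k - 1 = 4
χ² = Σ(O - E)²/E
   = (6 - 6.4)²/6.4 + (54 - 55.6)²/55.6 + (24 - 18.3)²/18.3 + (11 - 9.9)²/9.9 + (72 - 76.8)²/76.8
   = 0.025 + 0.046 + 1.775 + 0.122 + 0.300
   = 2.27
p-value = 0.6865

Since p-value > α = 0.05, we fail to reject H₀.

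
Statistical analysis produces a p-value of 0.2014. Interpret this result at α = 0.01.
Since p = 0.2014 > α = 0.01, fail to reject H₀.
There is insufficient evidence to reject the null hypothesis; the result is not statistically significant at the 0.01 level.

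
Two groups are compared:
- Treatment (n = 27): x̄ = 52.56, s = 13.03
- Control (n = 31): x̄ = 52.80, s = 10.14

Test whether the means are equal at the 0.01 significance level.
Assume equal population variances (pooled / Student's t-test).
Student's two-sample t-test (equal variances):
H₀: μ₁ = μ₂
H₁: μ₁ ≠ μ₂
df = n₁ + n₂ - 2 = 56
Pooled variance s_p² = [(n₁-1)s₁² + (n₂-1)s₂²] / (n₁ + n₂ - 2) = [(26)(13.03²) + (30)(10.14²)] / 56 = 133.9088
SE = √(s_p²(1/n₁ + 1/n₂)) = √(133.9088 × (1/27 + 1/31)) = 3.0462
t = (x̄₁ - x̄₂) / SE = (52.56 - 52.80) / 3.0462 = -0.24 / 3.0462 = -0.079
p-value = 0.9375

Since p-value > α = 0.01, we fail to reject H₀.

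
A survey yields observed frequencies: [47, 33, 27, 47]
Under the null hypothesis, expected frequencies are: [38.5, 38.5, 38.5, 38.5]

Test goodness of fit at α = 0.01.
Chi-square goodness of fit test:
H₀: observed counts match expected distribution
H₁: observed counts differ from expected distribution
df = k - 1 = 3
χ² = Σ(O - E)²/E
   = (47 - 38.5)²/38.5 + (33 - 38.5)²/38.5 + (27 - 38.5)²/38.5 + (47 - 38.5)²/38.5
   = 1.877 + 0.786 + 3.435 + 1.877
   = 7.97
p-value = 0.0466

Since p-value > α = 0.01, we fail to reject H₀.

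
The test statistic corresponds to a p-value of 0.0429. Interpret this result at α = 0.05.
Since p = 0.0429 < α = 0.05, reject H₀.
There is sufficient evidence to reject the null hypothesis; the result is statistically significant at the 0.05 level.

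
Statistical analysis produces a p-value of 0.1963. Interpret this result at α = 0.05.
Since p = 0.1963 > α = 0.05, fail to reject H₀.
There is insufficient evidence to reject the null hypothesis; the result is not statistically significant at the 0.05 level.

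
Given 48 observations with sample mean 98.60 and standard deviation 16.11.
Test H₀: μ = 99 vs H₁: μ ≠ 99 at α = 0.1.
One-sample t-test:
H₀: μ = 99
H₁: μ ≠ 99
df = n - 1 = 47
t = (x̄ - μ₀) / (s/√n) = (98.60 - 99) / (16.11/√48) = -0.172
p-value = 0.8642

Since p-value > α = 0.1, we fail to reject H₀.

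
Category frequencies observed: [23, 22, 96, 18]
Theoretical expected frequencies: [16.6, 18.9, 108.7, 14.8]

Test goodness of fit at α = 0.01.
Chi-square goodness of fit test:
H₀: observed counts match expected distribution
H₁: observed counts differ from expected distribution
df = k - 1 = 3
χ² = Σ(O - E)²/E
   = (23 - 16.6)²/16.6 + (22 - 18.9)²/18.9 + (96 - 108.7)²/108.7 + (18 - 14.8)²/14.8
   = 2.467 + 0.508 + 1.484 + 0.692
   = 5.15
p-value = 0.1610

Since p-value > α = 0.01, we fail to reject H₀.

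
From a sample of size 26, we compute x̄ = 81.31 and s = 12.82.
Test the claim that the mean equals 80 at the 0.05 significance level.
One-sample t-test:
H₀: μ = 80
H₁: μ ≠ 80
df = n - 1 = 25
t = (x̄ - μ₀) / (s/√n) = (81.31 - 80) / (12.82/√26) = 0.521
p-value = 0.6069

Since p-value > α = 0.05, we fail to reject H₀.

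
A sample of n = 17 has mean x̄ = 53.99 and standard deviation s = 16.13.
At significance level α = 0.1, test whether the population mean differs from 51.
One-sample t-test:
H₀: μ = 51
H₁: μ ≠ 51
df = n - 1 = 16
t = (x̄ - μ₀) / (s/√n) = (53.99 - 51) / (16.13/√17) = 0.764
p-value = 0.4558

Since p-value > α = 0.1, we fail to reject H₀.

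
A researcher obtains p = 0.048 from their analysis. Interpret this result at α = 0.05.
Since p = 0.048 < α = 0.05, reject H₀.
There is sufficient evidence to reject the null hypothesis; the result is statistically significant at the 0.05 level.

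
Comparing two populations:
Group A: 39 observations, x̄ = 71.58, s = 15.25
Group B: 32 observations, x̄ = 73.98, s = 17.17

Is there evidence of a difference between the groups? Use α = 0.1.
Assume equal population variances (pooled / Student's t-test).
Student's two-sample t-test (equal variances):
H₀: μ₁ = μ₂
H₁: μ₁ ≠ μ₂
df = n₁ + n₂ - 2 = 69
Pooled variance s_p² = [(n₁-1)s₁² + (n₂-1)s₂²] / (n₁ + n₂ - 2) = [(38)(15.25²) + (31)(17.17²)] / 69 = 260.5283
SE = √(s_p²(1/n₁ + 1/n₂)) = √(260.5283 × (1/39 + 1/32)) = 3.8499
t = (x̄₁ - x̄₂) / SE = (71.58 - 73.98) / 3.8499 = -2.40 / 3.8499 = -0.623
p-value = 0.5351

Since p-value > α = 0.1, we fail to reject H₀.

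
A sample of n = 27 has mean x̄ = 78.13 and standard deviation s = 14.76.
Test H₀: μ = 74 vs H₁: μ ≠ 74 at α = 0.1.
One-sample t-test:
H₀: μ = 74
H₁: μ ≠ 74
df = n - 1 = 26
t = (x̄ - μ₀) / (s/√n) = (78.13 - 74) / (14.76/√27) = 1.454
p-value = 0.1579

Since p-value > α = 0.1, we fail to reject H₀.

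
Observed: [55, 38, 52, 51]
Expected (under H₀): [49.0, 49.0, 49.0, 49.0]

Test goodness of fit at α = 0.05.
Chi-square goodness of fit test:
H₀: observed counts match expected distribution
H₁: observed counts differ from expected distribution
df = k - 1 = 3
χ² = Σ(O - E)²/E
   = (55 - 49.0)²/49.0 + (38 - 49.0)²/49.0 + (52 - 49.0)²/49.0 + (51 - 49.0)²/49.0
   = 0.735 + 2.469 + 0.184 + 0.082
   = 3.47
p-value = 0.3248

Since p-value > α = 0.05, we fail to reject H₀.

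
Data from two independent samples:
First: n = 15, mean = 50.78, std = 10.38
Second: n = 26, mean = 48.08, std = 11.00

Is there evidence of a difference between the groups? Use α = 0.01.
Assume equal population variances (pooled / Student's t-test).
Student's two-sample t-test (equal variances):
H₀: μ₁ = μ₂
H₁: μ₁ ≠ μ₂
df = n₁ + n₂ - 2 = 39
Pooled variance s_p² = [(n₁-1)s₁² + (n₂-1)s₂²] / (n₁ + n₂ - 2) = [(14)(10.38²) + (25)(11.00²)] / 39 = 116.2416
SE = √(s_p²(1/n₁ + 1/n₂)) = √(116.2416 × (1/15 + 1/26)) = 3.4958
t = (x̄₁ - x̄₂) / SE = (50.78 - 48.08) / 3.4958 = 2.70 / 3.4958 = 0.772
p-value = 0.4446

Since p-value > α = 0.01, we fail to reject H₀.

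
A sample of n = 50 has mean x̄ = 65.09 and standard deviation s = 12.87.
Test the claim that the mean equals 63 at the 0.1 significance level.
One-sample t-test:
H₀: μ = 63
H₁: μ ≠ 63
df = n - 1 = 49
t = (x̄ - μ₀) / (s/√n) = (65.09 - 63) / (12.87/√50) = 1.148
p-value = 0.2564

Since p-value > α = 0.1, we fail to reject H₀.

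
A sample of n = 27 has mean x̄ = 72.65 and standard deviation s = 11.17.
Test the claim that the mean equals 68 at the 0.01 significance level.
One-sample t-test:
H₀: μ = 68
H₁: μ ≠ 68
df = n - 1 = 26
t = (x̄ - μ₀) / (s/√n) = (72.65 - 68) / (11.17/√27) = 2.163
p-value = 0.0399

Since p-value > α = 0.01, we fail to reject H₀.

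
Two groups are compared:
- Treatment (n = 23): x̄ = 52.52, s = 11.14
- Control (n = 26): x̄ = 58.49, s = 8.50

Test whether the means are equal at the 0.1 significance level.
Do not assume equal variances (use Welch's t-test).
Welch's two-sample t-test:
H₀: μ₁ = μ₂
H₁: μ₁ ≠ μ₂
s₁²/n₁ = 11.14²/23 = 5.3956,  s₂²/n₂ = 8.50²/26 = 2.7788
SE = √(s₁²/n₁ + s₂²/n₂) = √(5.3956 + 2.7788) = 2.8591
df (Welch-Satterthwaite) = (s₁²/n₁ + s₂²/n₂)² / [(s₁²/n₁)²/(n₁-1) + (s₂²/n₂)²/(n₂-1)] ≈ 40.94
t = (x̄₁ - x̄₂) / SE = (52.52 - 58.49) / 2.8591 = -5.97 / 2.8591 = -2.088
p-value = 0.0431

Since p-value < α = 0.1, we reject H₀.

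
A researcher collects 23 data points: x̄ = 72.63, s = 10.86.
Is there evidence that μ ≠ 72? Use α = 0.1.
One-sample t-test:
H₀: μ = 72
H₁: μ ≠ 72
df = n - 1 = 22
t = (x̄ - μ₀) / (s/√n) = (72.63 - 72) / (10.86/√23) = 0.278
p-value = 0.7834

Since p-value > α = 0.1, we fail to reject H₀.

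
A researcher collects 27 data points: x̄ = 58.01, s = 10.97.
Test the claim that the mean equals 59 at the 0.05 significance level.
One-sample t-test:
H₀: μ = 59
H₁: μ ≠ 59
df = n - 1 = 26
t = (x̄ - μ₀) / (s/√n) = (58.01 - 59) / (10.97/√27) = -0.469
p-value = 0.6430

Since p-value > α = 0.05, we fail to reject H₀.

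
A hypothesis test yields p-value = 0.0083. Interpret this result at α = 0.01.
Since p = 0.0083 < α = 0.01, reject H₀.
There is sufficient evidence to reject the null hypothesis; the result is statistically significant at the 0.01 level.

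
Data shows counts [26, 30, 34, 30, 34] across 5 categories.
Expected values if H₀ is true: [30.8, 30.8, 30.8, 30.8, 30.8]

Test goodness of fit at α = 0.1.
Chi-square goodness of fit test:
H₀: observed counts match expected distribution
H₁: observed counts differ from expected distribution
df = k - 1 = 4
χ² = Σ(O - E)²/E
   = (26 - 30.8)²/30.8 + (30 - 30.8)²/30.8 + (34 - 30.8)²/30.8 + (30 - 30.8)²/30.8 + (34 - 30.8)²/30.8
   = 0.748 + 0.021 + 0.332 + 0.021 + 0.332
   = 1.45
p-value = 0.8347

Since p-value > α = 0.1, we fail to reject H₀.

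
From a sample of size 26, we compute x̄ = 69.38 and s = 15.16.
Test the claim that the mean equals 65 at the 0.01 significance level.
One-sample t-test:
H₀: μ = 65
H₁: μ ≠ 65
df = n - 1 = 25
t = (x̄ - μ₀) / (s/√n) = (69.38 - 65) / (15.16/√26) = 1.473
p-value = 0.1532

Since p-value > α = 0.01, we fail to reject H₀.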